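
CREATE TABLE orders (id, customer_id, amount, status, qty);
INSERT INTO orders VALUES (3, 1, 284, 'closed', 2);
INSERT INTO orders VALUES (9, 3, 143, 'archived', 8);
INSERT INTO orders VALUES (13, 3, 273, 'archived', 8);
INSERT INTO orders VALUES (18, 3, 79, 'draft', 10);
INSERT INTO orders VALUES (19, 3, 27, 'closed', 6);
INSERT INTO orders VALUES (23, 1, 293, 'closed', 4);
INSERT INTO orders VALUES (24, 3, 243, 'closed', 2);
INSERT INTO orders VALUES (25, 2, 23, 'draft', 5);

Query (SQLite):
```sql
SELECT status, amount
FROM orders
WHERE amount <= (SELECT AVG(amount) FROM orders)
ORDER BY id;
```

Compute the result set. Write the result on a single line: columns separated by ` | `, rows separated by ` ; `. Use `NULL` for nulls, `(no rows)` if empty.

archived | 143 ; draft | 79 ; closed | 27 ; draft | 23

Scalar subquery: AVG(amount) over all orders rows = 170.625.
Keep rows where amount <= that value.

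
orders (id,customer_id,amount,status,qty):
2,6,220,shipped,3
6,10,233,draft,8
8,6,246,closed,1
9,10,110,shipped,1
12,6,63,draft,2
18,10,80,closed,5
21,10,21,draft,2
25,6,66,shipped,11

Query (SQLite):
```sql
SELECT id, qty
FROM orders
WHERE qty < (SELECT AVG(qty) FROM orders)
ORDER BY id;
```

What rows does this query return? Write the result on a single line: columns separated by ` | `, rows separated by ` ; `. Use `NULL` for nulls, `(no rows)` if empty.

2 | 3 ; 8 | 1 ; 9 | 1 ; 12 | 2 ; 21 | 2

Scalar subquery: AVG(qty) over all orders rows = 4.125.
Keep rows where qty < that value.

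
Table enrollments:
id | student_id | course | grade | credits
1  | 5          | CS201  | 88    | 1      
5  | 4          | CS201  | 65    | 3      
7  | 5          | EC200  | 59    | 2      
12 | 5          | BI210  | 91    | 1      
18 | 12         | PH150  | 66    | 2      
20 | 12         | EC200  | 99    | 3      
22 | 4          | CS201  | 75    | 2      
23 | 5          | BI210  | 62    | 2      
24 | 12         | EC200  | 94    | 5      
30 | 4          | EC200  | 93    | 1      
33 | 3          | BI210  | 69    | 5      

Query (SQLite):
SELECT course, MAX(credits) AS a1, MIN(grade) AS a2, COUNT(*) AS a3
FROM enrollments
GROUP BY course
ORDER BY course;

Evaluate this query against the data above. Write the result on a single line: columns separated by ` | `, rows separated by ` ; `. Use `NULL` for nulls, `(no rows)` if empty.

BI210 | 5 | 62 | 3 ; CS201 | 3 | 65 | 3 ; EC200 | 5 | 59 | 4 ; PH150 | 2 | 66 | 1

Group enrollments by course.
Per group compute: MAX(credits), MIN(grade), COUNT(*).
  BI210: ids {12, 23, 33} → MAX(credits)=5, MIN(grade)=62, COUNT(*)=3
  CS201: ids {1, 5, 22} → MAX(credits)=3, MIN(grade)=65, COUNT(*)=3
  EC200: ids {7, 20, 24, 30} → MAX(credits)=5, MIN(grade)=59, COUNT(*)=4
  PH150: ids {18} → MAX(credits)=2, MIN(grade)=66, COUNT(*)=1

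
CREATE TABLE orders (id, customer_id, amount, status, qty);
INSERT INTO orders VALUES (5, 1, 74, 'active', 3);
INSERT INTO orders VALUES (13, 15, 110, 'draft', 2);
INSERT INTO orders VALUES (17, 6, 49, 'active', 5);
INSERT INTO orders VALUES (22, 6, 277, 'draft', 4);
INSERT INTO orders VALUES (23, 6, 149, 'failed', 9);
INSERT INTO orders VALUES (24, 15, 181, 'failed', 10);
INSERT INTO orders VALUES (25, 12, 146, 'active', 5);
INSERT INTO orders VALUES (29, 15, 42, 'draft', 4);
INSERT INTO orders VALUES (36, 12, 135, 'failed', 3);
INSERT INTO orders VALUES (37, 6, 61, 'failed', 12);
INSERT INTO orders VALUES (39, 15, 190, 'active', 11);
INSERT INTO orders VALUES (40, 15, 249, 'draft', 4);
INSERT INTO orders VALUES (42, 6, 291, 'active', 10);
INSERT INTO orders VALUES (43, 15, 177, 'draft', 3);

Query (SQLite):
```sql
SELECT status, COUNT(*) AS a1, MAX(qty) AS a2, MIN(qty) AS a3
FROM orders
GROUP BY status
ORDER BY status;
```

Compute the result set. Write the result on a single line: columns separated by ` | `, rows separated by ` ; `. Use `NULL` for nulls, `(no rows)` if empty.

Group orders by status.
Per group compute: COUNT(*), MAX(qty), MIN(qty).
  active: ids {5, 17, 25, 39, 42} → COUNT(*)=5, MAX(qty)=11, MIN(qty)=3
  draft: ids {13, 22, 29, 40, 43} → COUNT(*)=5, MAX(qty)=4, MIN(qty)=2
  failed: ids {23, 24, 36, 37} → COUNT(*)=4, MAX(qty)=12, MIN(qty)=3

active | 5 | 11 | 3 ; draft | 5 | 4 | 2 ; failed | 4 | 12 | 3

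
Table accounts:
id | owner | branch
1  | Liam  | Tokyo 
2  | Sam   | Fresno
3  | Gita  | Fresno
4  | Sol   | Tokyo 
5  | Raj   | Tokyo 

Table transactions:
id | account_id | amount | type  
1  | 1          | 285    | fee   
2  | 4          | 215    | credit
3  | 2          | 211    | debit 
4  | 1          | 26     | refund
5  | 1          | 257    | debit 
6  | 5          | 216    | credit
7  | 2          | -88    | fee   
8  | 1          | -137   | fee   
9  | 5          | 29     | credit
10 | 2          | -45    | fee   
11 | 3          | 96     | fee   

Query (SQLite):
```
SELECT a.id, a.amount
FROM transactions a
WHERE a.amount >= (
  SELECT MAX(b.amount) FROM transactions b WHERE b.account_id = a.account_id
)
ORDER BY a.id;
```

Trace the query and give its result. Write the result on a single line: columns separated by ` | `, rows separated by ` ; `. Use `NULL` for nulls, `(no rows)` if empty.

For each transactions row a, compute MAX(amount) over rows sharing a.account_id.
Keep row a if a.amount >= that per-group MAX.
  account_id=1: MAX(amount) = 285
  account_id=2: MAX(amount) = 211
  account_id=3: MAX(amount) = 96
  account_id=4: MAX(amount) = 215
  account_id=5: MAX(amount) = 216

1 | 285 ; 2 | 215 ; 3 | 211 ; 6 | 216 ; 11 | 96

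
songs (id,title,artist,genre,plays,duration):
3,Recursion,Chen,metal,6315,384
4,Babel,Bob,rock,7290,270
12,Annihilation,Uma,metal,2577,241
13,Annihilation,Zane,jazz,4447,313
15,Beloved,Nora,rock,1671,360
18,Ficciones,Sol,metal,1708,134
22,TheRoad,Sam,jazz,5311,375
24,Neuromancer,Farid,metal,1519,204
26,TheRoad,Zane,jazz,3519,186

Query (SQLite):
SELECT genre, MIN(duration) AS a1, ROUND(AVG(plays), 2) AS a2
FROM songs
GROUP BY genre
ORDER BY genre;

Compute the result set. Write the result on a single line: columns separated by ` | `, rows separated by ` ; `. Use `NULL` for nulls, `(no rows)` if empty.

Group songs by genre.
Per group compute: MIN(duration), ROUND(AVG(plays), 2).
  jazz: ids {13, 22, 26} → MIN(duration)=186, ROUND(AVG(plays), 2)=4425.67
  metal: ids {3, 12, 18, 24} → MIN(duration)=134, ROUND(AVG(plays), 2)=3029.75
  rock: ids {4, 15} → MIN(duration)=270, ROUND(AVG(plays), 2)=4480.5

jazz | 186 | 4425.67 ; metal | 134 | 3029.75 ; rock | 270 | 4480.5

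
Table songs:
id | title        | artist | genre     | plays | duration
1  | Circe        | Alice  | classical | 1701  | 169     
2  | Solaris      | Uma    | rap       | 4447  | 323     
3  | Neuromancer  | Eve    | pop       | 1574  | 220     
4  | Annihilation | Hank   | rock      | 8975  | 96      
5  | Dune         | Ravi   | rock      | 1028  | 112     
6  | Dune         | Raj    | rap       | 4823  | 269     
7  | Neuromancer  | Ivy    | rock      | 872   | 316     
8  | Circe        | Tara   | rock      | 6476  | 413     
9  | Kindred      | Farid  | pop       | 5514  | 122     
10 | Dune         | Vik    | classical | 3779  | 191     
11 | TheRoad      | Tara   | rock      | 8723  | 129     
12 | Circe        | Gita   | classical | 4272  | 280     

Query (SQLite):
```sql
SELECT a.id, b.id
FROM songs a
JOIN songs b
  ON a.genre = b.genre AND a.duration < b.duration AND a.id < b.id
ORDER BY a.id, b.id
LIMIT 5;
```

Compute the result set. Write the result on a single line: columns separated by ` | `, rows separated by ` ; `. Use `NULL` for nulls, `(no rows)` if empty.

Pairs (a,b) with same genre, a.duration < b.duration, a.id < b.id.
genre groups: classical:{1,10,12} pop:{3,9} rap:{2,6} rock:{4,5,7,8,11}
Ordered by (a.id, b.id); first 5.

1 | 10 ; 1 | 12 ; 4 | 5 ; 4 | 7 ; 4 | 8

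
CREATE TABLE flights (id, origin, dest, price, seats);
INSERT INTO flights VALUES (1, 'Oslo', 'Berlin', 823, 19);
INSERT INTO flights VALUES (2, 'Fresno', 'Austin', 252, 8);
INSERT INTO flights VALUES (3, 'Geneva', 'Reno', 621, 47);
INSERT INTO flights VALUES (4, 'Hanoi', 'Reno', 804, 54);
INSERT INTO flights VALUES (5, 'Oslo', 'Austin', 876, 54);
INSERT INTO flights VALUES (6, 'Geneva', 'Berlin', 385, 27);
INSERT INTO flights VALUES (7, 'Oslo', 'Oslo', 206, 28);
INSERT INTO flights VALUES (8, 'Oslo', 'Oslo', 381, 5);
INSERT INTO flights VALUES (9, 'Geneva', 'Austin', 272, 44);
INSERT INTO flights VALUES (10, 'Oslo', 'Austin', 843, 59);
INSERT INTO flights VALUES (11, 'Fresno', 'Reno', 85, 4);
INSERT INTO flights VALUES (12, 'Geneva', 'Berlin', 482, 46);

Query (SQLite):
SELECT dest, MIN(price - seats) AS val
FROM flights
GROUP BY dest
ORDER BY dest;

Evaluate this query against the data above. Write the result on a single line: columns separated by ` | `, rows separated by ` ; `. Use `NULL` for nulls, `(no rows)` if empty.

For each row compute price - seats.
Group by dest; take MIN of the expression per group.
  Austin: ids {2, 5, 9, 10} → MIN(price - seats)=228
  Berlin: ids {1, 6, 12} → MIN(price - seats)=358
  Oslo: ids {7, 8} → MIN(price - seats)=178
  Reno: ids {3, 4, 11} → MIN(price - seats)=81

Austin | 228 ; Berlin | 358 ; Oslo | 178 ; Reno | 81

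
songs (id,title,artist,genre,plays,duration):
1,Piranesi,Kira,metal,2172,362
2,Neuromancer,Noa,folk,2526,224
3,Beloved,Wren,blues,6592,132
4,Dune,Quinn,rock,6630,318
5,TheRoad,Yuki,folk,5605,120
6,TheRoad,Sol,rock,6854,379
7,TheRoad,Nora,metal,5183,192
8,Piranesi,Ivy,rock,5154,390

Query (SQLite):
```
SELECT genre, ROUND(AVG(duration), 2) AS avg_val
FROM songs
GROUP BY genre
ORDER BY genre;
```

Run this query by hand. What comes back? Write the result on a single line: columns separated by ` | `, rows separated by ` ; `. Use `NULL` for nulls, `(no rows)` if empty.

blues | 132 ; folk | 172 ; metal | 277 ; rock | 362.33

Partition songs by genre; compute ROUND(AVG(duration), 2) within each group.
  blues: ids {3} → ROUND(AVG(duration), 2)=132
  folk: ids {2, 5} → ROUND(AVG(duration), 2)=172
  metal: ids {1, 7} → ROUND(AVG(duration), 2)=277
  rock: ids {4, 6, 8} → ROUND(AVG(duration), 2)=362.33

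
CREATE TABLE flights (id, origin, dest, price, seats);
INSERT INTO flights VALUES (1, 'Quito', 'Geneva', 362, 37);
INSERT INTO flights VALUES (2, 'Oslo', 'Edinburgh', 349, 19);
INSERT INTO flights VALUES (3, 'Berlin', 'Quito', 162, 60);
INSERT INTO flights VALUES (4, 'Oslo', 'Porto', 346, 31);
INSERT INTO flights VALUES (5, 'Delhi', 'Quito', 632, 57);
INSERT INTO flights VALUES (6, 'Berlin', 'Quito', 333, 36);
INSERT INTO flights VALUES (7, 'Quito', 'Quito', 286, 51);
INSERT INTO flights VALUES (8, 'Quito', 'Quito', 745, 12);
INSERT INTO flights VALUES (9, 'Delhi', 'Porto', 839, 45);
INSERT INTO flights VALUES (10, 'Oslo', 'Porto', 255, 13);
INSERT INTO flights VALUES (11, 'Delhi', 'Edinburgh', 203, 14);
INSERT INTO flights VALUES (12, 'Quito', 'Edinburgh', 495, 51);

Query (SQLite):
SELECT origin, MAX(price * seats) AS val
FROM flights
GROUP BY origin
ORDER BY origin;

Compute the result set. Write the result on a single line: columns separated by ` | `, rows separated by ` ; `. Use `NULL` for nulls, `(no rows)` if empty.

Berlin | 11988 ; Delhi | 37755 ; Oslo | 10726 ; Quito | 25245

For each row compute price * seats.
Group by origin; take MAX of the expression per group.
  Berlin: ids {3, 6} → MAX(price * seats)=11988
  Delhi: ids {5, 9, 11} → MAX(price * seats)=37755
  Oslo: ids {2, 4, 10} → MAX(price * seats)=10726
  Quito: ids {1, 7, 8, 12} → MAX(price * seats)=25245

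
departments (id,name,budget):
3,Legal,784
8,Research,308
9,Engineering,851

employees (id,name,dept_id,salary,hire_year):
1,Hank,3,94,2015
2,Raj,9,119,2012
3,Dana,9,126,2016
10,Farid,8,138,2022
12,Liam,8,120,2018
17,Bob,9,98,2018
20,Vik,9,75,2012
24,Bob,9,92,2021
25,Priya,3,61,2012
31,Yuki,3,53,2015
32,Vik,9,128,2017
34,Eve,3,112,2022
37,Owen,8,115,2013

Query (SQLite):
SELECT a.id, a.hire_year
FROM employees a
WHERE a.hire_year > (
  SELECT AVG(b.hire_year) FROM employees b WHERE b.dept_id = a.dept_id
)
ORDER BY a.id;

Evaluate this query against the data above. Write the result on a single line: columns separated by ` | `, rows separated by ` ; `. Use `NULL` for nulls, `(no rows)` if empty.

10 | 2022 ; 12 | 2018 ; 17 | 2018 ; 24 | 2021 ; 32 | 2017 ; 34 | 2022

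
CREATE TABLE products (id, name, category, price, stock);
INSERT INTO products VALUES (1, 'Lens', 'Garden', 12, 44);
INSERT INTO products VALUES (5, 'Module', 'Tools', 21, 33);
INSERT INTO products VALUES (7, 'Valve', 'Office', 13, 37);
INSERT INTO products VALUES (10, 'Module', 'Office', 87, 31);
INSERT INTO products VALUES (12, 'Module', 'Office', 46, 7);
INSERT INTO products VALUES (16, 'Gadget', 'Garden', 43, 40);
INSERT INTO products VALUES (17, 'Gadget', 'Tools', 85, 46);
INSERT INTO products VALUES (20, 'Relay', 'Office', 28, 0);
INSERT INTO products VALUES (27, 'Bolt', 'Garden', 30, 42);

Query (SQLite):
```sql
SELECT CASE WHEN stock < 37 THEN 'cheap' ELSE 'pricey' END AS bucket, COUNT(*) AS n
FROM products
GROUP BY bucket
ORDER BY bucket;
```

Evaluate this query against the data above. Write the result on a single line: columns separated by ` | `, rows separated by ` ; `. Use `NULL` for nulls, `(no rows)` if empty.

cheap | 4 ; pricey | 5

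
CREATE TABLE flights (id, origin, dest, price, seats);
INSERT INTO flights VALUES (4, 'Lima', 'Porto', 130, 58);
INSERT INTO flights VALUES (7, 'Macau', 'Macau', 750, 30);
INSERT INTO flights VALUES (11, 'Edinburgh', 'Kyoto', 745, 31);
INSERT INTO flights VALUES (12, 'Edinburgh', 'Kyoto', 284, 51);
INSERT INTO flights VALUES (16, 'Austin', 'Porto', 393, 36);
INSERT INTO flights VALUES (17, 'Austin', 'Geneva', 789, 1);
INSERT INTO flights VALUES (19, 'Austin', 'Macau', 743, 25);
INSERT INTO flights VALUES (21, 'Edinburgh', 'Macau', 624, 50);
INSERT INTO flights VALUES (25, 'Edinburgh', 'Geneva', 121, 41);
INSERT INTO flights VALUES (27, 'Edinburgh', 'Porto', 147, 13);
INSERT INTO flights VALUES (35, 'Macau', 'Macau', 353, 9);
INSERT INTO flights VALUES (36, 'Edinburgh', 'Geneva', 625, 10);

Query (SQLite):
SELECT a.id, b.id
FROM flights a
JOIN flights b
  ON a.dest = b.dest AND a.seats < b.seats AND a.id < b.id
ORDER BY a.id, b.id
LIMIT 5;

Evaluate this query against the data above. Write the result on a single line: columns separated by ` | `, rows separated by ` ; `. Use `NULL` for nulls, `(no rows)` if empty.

Pairs (a,b) with same dest, a.seats < b.seats, a.id < b.id.
dest groups: Geneva:{17,25,36} Kyoto:{11,12} Macau:{7,19,21,35} Porto:{4,16,27}
Ordered by (a.id, b.id); first 5.

7 | 21 ; 11 | 12 ; 17 | 25 ; 17 | 36 ; 19 | 21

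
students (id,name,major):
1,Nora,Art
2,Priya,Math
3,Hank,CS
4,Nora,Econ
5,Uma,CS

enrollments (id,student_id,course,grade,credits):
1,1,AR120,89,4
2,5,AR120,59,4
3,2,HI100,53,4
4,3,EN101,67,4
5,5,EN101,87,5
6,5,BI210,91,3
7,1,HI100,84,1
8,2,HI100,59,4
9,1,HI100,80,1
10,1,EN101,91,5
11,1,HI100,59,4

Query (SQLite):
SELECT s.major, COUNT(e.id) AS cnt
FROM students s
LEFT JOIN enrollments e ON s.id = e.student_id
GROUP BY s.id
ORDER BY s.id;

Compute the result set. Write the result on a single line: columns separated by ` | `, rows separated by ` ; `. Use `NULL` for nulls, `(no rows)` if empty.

Art | 5 ; Math | 2 ; CS | 1 ; Econ | 0 ; CS | 3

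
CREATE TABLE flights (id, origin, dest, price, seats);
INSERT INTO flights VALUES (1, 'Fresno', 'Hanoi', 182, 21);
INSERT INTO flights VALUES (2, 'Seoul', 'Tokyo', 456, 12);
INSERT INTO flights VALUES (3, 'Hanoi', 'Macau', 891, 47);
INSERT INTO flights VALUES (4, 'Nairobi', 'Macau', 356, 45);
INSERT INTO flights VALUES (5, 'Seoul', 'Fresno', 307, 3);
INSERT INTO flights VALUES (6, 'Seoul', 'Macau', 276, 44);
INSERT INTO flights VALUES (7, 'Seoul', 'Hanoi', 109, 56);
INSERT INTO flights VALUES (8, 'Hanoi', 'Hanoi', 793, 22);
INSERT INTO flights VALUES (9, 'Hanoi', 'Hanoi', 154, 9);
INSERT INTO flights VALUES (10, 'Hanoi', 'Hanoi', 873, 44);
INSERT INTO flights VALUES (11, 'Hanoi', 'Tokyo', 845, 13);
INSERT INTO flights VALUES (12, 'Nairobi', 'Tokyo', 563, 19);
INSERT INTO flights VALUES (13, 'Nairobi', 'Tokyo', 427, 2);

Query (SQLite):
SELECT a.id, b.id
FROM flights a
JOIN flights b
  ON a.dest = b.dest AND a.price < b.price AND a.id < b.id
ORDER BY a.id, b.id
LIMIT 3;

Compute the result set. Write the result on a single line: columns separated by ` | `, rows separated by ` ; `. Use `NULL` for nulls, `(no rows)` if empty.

1 | 8 ; 1 | 10 ; 2 | 11

Pairs (a,b) with same dest, a.price < b.price, a.id < b.id.
dest groups: Fresno:{5} Hanoi:{1,7,8,9,10} Macau:{3,4,6} Tokyo:{2,11,12,13}
Ordered by (a.id, b.id); first 3.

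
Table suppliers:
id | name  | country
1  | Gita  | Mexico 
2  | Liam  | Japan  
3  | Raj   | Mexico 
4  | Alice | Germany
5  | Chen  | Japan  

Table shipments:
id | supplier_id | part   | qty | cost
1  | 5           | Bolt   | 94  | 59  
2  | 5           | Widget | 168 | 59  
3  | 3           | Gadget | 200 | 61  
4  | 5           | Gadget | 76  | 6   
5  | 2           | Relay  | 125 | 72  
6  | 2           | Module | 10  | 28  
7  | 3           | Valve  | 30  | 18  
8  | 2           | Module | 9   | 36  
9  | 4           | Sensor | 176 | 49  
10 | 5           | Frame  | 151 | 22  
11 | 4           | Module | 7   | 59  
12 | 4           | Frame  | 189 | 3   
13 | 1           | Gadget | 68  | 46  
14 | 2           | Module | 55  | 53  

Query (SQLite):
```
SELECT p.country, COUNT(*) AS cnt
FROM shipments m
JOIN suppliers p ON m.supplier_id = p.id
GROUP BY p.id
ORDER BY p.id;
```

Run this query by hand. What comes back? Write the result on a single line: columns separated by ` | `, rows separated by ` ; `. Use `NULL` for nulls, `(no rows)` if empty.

Mexico | 1 ; Japan | 4 ; Mexico | 2 ; Germany | 3 ; Japan | 4

Join each shipments row to its suppliers via supplier_id.
Group joined rows by suppliers.id; compute COUNT(*) per group.
  1: ids {13} → COUNT(*)=1
  2: ids {5, 6, 8, 14} → COUNT(*)=4
  3: ids {3, 7} → COUNT(*)=2
  4: ids {9, 11, 12} → COUNT(*)=3
  5: ids {1, 2, 4, 10} → COUNT(*)=4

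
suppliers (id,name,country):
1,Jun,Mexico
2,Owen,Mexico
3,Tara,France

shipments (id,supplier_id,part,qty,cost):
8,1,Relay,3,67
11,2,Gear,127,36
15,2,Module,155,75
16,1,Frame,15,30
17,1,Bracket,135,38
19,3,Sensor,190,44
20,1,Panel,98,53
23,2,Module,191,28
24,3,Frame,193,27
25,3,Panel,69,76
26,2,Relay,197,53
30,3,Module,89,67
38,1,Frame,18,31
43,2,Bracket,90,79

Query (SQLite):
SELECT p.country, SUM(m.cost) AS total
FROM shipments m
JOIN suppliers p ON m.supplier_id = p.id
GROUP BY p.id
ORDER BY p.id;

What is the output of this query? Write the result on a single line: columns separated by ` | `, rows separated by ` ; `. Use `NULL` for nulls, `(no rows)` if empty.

Join each shipments row to its suppliers via supplier_id.
Group joined rows by suppliers.id; compute SUM(m.cost) per group.
  1: ids {8, 16, 17, 20, 38} → SUM(m.cost)=219
  2: ids {11, 15, 23, 26, 43} → SUM(m.cost)=271
  3: ids {19, 24, 25, 30} → SUM(m.cost)=214

Mexico | 219 ; Mexico | 271 ; France | 214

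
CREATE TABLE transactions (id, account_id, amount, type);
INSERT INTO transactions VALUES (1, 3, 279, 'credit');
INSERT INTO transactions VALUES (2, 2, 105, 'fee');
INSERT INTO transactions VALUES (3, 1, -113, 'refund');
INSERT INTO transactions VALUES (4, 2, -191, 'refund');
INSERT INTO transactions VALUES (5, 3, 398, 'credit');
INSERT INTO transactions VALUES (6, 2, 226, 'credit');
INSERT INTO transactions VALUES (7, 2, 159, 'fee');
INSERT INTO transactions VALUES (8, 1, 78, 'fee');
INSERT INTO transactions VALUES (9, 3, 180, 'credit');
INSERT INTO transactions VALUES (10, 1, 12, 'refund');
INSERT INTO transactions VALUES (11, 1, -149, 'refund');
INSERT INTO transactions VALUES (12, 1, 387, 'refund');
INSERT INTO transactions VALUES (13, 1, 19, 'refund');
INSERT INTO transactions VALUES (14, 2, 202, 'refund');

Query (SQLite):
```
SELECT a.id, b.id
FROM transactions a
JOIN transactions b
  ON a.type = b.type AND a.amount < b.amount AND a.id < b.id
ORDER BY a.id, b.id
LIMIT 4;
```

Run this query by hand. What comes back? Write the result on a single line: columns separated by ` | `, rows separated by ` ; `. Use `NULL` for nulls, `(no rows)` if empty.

1 | 5 ; 2 | 7 ; 3 | 10 ; 3 | 12

Pairs (a,b) with same type, a.amount < b.amount, a.id < b.id.
type groups: credit:{1,5,6,9} fee:{2,7,8} refund:{3,4,10,11,12,13,14}
Ordered by (a.id, b.id); first 4.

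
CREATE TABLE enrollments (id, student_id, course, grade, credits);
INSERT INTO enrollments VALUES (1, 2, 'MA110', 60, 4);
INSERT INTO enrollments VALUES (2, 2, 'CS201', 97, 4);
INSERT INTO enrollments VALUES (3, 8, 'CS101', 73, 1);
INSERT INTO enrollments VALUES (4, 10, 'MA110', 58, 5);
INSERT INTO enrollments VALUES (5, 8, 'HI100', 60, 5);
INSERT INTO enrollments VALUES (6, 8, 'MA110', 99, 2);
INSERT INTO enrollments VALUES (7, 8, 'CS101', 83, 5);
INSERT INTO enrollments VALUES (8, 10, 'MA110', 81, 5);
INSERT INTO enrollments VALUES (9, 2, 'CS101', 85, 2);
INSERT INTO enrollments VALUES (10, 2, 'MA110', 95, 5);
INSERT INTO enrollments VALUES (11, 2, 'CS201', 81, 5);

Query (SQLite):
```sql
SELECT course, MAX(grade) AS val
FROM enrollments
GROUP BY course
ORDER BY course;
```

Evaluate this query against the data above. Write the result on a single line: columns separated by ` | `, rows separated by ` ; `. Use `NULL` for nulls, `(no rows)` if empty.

Partition enrollments by course; compute MAX(grade) within each group.
  CS101: ids {3, 7, 9} → MAX(grade)=85
  CS201: ids {2, 11} → MAX(grade)=97
  HI100: ids {5} → MAX(grade)=60
  MA110: ids {1, 4, 6, 8, 10} → MAX(grade)=99

CS101 | 85 ; CS201 | 97 ; HI100 | 60 ; MA110 | 99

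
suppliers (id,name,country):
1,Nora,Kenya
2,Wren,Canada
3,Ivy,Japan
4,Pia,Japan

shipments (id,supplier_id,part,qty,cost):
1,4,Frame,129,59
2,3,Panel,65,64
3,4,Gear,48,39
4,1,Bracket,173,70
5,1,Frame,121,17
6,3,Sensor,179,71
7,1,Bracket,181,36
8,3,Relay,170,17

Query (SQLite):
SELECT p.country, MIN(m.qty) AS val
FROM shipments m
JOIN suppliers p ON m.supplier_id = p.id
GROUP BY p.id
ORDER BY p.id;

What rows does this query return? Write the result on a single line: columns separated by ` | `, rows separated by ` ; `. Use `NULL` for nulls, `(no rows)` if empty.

Kenya | 121 ; Japan | 65 ; Japan | 48

Join each shipments row to its suppliers via supplier_id.
Group joined rows by suppliers.id; compute MIN(m.qty) per group.
  1: ids {4, 5, 7} → MIN(m.qty)=121
  3: ids {2, 6, 8} → MIN(m.qty)=65
  4: ids {1, 3} → MIN(m.qty)=48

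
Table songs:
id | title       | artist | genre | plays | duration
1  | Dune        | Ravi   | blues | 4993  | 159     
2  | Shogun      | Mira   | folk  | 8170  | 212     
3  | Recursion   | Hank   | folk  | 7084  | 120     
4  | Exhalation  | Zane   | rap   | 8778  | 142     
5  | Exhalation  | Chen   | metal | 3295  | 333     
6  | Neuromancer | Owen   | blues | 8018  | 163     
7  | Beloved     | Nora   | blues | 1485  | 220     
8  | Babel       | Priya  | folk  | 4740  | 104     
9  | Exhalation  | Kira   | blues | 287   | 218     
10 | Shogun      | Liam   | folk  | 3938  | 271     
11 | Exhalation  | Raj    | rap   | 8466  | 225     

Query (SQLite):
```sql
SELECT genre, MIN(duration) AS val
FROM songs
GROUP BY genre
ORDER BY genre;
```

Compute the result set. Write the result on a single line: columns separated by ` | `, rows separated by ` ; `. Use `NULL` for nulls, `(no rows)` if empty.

Partition songs by genre; compute MIN(duration) within each group.
  blues: ids {1, 6, 7, 9} → MIN(duration)=159
  folk: ids {2, 3, 8, 10} → MIN(duration)=104
  metal: ids {5} → MIN(duration)=333
  rap: ids {4, 11} → MIN(duration)=142

blues | 159 ; folk | 104 ; metal | 333 ; rap | 142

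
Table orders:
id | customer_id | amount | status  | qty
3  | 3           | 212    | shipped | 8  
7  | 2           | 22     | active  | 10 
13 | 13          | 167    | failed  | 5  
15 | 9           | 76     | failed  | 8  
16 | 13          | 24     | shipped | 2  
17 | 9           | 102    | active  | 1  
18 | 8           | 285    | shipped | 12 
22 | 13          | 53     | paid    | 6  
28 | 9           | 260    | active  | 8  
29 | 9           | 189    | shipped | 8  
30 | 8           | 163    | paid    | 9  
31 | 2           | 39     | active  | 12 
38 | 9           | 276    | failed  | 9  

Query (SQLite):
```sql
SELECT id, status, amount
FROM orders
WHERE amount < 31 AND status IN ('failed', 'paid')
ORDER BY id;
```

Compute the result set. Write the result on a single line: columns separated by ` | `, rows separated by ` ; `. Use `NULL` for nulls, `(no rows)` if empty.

amount < 31: ids {7, 16}
status IN ('failed', 'paid'): ids {13, 15, 22, 30, 38}
Combine with AND.

(no rows)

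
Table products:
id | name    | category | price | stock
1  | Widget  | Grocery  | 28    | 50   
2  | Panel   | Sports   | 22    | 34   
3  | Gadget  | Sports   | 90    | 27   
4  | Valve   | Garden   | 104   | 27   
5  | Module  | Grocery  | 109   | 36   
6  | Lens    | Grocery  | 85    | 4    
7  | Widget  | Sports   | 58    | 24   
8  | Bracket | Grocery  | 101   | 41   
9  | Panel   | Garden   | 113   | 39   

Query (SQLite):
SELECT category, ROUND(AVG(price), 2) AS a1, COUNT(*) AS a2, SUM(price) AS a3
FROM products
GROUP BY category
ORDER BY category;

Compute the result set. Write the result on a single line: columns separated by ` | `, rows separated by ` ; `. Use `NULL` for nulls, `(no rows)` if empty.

Group products by category.
Per group compute: ROUND(AVG(price), 2), COUNT(*), SUM(price).
  Garden: ids {4, 9} → ROUND(AVG(price), 2)=108.5, COUNT(*)=2, SUM(price)=217
  Grocery: ids {1, 5, 6, 8} → ROUND(AVG(price), 2)=80.75, COUNT(*)=4, SUM(price)=323
  Sports: ids {2, 3, 7} → ROUND(AVG(price), 2)=56.67, COUNT(*)=3, SUM(price)=170

Garden | 108.5 | 2 | 217 ; Grocery | 80.75 | 4 | 323 ; Sports | 56.67 | 3 | 170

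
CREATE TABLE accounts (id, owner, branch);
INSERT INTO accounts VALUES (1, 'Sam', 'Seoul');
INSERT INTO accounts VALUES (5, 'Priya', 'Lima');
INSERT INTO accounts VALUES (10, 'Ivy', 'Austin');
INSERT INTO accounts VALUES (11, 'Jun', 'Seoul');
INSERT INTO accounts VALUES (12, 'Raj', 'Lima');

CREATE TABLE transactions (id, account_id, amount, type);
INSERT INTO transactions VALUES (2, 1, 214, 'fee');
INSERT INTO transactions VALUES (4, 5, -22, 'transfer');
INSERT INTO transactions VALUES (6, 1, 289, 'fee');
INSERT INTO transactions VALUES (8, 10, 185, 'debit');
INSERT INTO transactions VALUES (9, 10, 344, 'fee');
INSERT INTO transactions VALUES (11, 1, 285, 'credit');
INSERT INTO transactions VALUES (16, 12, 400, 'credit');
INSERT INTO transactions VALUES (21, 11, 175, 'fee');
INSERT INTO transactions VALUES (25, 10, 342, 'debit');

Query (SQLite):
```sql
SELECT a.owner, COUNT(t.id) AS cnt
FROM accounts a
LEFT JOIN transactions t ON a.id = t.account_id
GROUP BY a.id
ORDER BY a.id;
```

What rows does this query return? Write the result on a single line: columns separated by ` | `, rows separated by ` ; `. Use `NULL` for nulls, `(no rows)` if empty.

Sam | 3 ; Priya | 1 ; Ivy | 3 ; Jun | 1 ; Raj | 1

LEFT JOIN keeps every accounts row; unmatched ones get NULL for transactions columns.
Group by accounts.id and compute COUNT(t.id). COUNT(col) of an all-NULL group is 0.
  1: ids {2, 6, 11} → COUNT(t.id)=3
  5: ids {4} → COUNT(t.id)=1
  10: ids {8, 9, 25} → COUNT(t.id)=3
  11: ids {21} → COUNT(t.id)=1
  12: ids {16} → COUNT(t.id)=1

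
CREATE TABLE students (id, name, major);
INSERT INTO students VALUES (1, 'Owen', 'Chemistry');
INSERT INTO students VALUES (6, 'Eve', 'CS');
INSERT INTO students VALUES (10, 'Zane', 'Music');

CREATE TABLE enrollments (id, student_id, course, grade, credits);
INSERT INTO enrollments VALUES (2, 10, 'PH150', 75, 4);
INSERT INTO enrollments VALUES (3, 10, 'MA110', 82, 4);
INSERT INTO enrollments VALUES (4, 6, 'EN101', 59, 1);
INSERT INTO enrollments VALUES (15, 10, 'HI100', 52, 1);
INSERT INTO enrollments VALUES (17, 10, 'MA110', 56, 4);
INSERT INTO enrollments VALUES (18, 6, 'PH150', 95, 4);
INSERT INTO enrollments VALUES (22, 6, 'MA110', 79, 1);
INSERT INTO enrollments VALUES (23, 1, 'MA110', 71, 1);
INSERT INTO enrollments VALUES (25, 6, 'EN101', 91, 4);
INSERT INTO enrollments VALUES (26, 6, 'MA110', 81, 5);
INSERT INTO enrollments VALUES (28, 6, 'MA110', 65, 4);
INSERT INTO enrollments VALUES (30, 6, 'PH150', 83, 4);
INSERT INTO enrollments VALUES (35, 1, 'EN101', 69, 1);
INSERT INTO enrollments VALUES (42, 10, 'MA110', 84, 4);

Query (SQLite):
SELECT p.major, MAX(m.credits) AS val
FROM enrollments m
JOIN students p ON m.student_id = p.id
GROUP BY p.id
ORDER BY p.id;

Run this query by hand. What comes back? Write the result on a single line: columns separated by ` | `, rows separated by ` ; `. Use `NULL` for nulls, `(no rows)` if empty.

Join each enrollments row to its students via student_id.
Group joined rows by students.id; compute MAX(m.credits) per group.
  1: ids {23, 35} → MAX(m.credits)=1
  6: ids {4, 18, 22, 25, 26, 28, 30} → MAX(m.credits)=5
  10: ids {2, 3, 15, 17, 42} → MAX(m.credits)=4

Chemistry | 1 ; CS | 5 ; Music | 4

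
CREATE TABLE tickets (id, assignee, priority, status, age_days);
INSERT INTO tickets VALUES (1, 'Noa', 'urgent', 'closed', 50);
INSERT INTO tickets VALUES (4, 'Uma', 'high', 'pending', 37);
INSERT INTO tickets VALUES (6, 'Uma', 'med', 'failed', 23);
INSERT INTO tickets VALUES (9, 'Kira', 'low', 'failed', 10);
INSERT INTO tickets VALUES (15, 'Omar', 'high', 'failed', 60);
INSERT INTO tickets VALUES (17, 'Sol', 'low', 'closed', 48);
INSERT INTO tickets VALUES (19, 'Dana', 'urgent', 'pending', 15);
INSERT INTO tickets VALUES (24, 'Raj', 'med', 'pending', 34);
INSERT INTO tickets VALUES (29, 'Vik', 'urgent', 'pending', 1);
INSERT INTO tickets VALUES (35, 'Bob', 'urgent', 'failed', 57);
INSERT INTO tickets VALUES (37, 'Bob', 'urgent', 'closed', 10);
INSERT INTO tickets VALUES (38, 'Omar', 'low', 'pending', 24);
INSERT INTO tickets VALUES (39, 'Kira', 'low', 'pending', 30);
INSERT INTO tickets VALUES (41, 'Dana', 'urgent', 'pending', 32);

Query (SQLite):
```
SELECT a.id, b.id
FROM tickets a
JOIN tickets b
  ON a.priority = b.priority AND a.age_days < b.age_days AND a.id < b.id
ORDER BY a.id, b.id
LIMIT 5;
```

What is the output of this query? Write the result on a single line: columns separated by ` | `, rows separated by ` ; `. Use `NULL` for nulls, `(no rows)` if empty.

1 | 35 ; 4 | 15 ; 6 | 24 ; 9 | 17 ; 9 | 38

Pairs (a,b) with same priority, a.age_days < b.age_days, a.id < b.id.
priority groups: high:{4,15} low:{9,17,38,39} med:{6,24} urgent:{1,19,29,35,37,41}
Ordered by (a.id, b.id); first 5.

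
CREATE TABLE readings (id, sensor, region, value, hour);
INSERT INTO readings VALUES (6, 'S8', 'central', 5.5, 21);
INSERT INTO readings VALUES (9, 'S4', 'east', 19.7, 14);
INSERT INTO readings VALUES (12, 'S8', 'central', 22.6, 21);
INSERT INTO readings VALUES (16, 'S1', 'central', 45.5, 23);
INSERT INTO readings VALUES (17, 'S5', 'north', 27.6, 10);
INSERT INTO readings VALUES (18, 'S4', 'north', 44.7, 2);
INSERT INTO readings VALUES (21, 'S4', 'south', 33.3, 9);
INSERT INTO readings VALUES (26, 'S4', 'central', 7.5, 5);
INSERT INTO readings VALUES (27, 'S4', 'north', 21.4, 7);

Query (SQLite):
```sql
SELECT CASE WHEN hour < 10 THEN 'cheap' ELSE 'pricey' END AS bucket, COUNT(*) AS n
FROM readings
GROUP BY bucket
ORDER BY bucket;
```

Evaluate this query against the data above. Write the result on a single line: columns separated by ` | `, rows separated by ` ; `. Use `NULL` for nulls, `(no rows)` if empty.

cheap | 4 ; pricey | 5

Bucket rows by hour < 10 → 'cheap' else 'pricey'; count each bucket.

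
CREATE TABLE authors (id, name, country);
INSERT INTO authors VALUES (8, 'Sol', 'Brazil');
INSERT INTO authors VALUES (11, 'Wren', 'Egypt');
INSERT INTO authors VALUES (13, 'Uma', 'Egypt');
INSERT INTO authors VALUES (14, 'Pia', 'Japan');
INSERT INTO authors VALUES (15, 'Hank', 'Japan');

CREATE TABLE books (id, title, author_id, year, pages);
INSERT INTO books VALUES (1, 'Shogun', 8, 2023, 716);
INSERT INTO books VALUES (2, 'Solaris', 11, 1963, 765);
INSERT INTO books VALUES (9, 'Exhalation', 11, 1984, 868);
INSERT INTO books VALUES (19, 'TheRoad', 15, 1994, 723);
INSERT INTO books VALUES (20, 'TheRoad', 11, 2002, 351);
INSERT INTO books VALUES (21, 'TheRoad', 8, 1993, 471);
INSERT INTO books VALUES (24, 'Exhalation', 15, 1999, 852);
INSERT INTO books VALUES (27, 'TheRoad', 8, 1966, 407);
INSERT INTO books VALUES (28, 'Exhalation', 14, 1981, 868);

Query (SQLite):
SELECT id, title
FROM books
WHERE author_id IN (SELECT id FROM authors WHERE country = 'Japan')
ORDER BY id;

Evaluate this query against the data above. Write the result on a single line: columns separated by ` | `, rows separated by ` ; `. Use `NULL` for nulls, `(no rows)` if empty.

19 | TheRoad ; 24 | Exhalation ; 28 | Exhalation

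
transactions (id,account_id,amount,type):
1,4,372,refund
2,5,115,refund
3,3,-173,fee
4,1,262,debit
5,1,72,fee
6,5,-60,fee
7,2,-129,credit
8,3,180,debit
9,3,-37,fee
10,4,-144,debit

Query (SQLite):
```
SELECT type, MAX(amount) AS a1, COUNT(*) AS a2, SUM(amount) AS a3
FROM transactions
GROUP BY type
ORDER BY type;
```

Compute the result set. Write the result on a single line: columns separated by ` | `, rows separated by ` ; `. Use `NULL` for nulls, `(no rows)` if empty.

Group transactions by type.
Per group compute: MAX(amount), COUNT(*), SUM(amount).
  credit: ids {7} → MAX(amount)=-129, COUNT(*)=1, SUM(amount)=-129
  debit: ids {4, 8, 10} → MAX(amount)=262, COUNT(*)=3, SUM(amount)=298
  fee: ids {3, 5, 6, 9} → MAX(amount)=72, COUNT(*)=4, SUM(amount)=-198
  refund: ids {1, 2} → MAX(amount)=372, COUNT(*)=2, SUM(amount)=487

credit | -129 | 1 | -129 ; debit | 262 | 3 | 298 ; fee | 72 | 4 | -198 ; refund | 372 | 2 | 487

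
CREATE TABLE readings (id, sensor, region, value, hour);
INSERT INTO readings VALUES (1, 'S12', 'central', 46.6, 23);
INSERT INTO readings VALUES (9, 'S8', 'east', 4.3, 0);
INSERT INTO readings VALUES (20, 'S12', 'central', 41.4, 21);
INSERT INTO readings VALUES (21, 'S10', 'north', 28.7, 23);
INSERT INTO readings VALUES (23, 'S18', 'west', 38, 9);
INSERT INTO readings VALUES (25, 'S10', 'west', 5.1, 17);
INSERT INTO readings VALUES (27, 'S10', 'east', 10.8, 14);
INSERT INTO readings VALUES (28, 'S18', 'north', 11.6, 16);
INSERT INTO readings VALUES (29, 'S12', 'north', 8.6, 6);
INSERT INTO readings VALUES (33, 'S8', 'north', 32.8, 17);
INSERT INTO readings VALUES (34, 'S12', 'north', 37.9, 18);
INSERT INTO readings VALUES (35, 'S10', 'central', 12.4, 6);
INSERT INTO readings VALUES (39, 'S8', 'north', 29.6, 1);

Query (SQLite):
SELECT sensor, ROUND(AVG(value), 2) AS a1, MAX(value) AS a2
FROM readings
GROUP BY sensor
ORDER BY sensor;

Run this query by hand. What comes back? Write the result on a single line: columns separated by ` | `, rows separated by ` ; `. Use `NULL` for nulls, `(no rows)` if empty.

Group readings by sensor.
Per group compute: ROUND(AVG(value), 2), MAX(value).
  S10: ids {21, 25, 27, 35} → ROUND(AVG(value), 2)=14.25, MAX(value)=28.7
  S12: ids {1, 20, 29, 34} → ROUND(AVG(value), 2)=33.63, MAX(value)=46.6
  S18: ids {23, 28} → ROUND(AVG(value), 2)=24.8, MAX(value)=38
  S8: ids {9, 33, 39} → ROUND(AVG(value), 2)=22.23, MAX(value)=32.8

S10 | 14.25 | 28.7 ; S12 | 33.63 | 46.6 ; S18 | 24.8 | 38 ; S8 | 22.23 | 32.8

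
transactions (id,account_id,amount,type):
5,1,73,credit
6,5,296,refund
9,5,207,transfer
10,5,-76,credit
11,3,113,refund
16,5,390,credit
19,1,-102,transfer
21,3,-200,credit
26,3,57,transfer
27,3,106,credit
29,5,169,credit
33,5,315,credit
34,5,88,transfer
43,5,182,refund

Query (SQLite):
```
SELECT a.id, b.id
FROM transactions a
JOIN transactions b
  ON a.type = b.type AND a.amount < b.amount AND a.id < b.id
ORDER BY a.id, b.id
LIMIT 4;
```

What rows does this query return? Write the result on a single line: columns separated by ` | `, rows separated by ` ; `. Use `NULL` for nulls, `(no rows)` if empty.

Pairs (a,b) with same type, a.amount < b.amount, a.id < b.id.
type groups: credit:{5,10,16,21,27,29,33} refund:{6,11,43} transfer:{9,19,26,34}
Ordered by (a.id, b.id); first 4.

5 | 16 ; 5 | 27 ; 5 | 29 ; 5 | 33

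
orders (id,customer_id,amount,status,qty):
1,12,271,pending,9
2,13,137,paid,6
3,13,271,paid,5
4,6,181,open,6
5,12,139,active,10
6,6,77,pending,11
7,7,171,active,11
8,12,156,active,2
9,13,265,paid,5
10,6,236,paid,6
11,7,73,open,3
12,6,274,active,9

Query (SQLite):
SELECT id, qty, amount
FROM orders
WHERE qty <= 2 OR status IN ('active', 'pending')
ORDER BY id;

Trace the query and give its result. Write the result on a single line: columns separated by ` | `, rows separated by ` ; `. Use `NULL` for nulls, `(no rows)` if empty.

qty <= 2: ids {8}
status IN ('active', 'pending'): ids {1, 5, 6, 7, 8, 12}
Combine with OR.

1 | 9 | 271 ; 5 | 10 | 139 ; 6 | 11 | 77 ; 7 | 11 | 171 ; 8 | 2 | 156 ; 12 | 9 | 274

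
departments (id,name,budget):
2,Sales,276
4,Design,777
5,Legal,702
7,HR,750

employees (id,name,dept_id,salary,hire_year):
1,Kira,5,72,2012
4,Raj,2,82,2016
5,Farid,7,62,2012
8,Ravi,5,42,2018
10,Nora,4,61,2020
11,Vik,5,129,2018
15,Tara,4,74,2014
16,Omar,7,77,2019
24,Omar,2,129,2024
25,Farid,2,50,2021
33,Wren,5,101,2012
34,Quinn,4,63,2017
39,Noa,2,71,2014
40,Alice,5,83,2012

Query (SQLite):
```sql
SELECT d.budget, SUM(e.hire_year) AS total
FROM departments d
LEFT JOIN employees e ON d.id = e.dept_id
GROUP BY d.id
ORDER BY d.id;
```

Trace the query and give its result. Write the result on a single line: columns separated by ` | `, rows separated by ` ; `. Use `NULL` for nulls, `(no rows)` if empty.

276 | 8075 ; 777 | 6051 ; 702 | 10072 ; 750 | 4031

LEFT JOIN keeps every departments row; unmatched ones get NULL for employees columns.
Group by departments.id and compute SUM(e.hire_year). SUM over an all-NULL group is NULL.
  2: ids {4, 24, 25, 39} → SUM(e.hire_year)=8075
  4: ids {10, 15, 34} → SUM(e.hire_year)=6051
  5: ids {1, 8, 11, 33, 40} → SUM(e.hire_year)=10072
  7: ids {5, 16} → SUM(e.hire_year)=4031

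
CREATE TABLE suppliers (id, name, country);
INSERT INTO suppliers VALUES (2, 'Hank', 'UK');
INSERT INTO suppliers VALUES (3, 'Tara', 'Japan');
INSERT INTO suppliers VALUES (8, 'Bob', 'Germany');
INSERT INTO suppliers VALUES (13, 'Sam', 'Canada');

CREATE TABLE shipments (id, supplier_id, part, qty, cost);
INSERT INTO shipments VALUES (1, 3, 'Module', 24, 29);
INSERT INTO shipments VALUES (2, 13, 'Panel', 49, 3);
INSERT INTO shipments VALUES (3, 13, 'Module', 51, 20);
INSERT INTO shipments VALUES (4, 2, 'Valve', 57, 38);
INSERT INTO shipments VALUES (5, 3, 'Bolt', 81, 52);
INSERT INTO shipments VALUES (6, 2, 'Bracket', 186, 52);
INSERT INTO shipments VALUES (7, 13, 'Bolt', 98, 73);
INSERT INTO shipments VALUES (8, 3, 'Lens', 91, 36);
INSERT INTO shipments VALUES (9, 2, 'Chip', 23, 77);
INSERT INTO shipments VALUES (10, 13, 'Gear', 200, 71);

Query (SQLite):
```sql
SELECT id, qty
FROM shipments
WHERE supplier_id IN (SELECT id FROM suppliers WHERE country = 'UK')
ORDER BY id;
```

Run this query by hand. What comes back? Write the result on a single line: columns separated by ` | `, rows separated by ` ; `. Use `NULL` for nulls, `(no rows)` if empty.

Inner query: suppliers.id where country = 'UK'.
Outer: keep shipments rows whose supplier_id is in that set.
Inner query → {2}

4 | 57 ; 6 | 186 ; 9 | 23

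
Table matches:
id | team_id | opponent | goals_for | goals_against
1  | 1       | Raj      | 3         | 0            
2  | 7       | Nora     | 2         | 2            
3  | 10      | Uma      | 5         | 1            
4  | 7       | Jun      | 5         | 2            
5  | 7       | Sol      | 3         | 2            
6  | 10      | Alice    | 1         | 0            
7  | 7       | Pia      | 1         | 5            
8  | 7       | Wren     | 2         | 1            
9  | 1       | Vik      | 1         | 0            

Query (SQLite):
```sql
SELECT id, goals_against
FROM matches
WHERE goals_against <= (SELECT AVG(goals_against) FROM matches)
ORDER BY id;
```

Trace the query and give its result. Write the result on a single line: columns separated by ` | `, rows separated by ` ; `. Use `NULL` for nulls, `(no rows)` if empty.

Scalar subquery: AVG(goals_against) over all matches rows = 1.444444 (≈; comparison uses full precision).
Keep rows where goals_against <= that value.

1 | 0 ; 3 | 1 ; 6 | 0 ; 8 | 1 ; 9 | 0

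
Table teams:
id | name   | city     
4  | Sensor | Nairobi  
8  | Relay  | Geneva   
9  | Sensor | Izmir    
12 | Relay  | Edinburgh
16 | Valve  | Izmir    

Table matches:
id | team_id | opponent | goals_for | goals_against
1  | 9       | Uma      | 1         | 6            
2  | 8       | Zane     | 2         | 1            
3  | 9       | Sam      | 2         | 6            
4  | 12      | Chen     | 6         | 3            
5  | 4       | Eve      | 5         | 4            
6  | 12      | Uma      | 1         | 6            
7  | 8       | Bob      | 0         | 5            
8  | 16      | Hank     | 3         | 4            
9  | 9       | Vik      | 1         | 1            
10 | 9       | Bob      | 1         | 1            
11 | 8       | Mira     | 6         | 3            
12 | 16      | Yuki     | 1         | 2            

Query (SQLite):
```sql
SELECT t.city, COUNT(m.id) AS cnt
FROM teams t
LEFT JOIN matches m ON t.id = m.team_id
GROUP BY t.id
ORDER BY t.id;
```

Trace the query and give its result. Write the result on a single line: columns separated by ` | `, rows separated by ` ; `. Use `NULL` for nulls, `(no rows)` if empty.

LEFT JOIN keeps every teams row; unmatched ones get NULL for matches columns.
Group by teams.id and compute COUNT(m.id). COUNT(col) of an all-NULL group is 0.
  4: ids {5} → COUNT(m.id)=1
  8: ids {2, 7, 11} → COUNT(m.id)=3
  9: ids {1, 3, 9, 10} → COUNT(m.id)=4
  12: ids {4, 6} → COUNT(m.id)=2
  16: ids {8, 12} → COUNT(m.id)=2

Nairobi | 1 ; Geneva | 3 ; Izmir | 4 ; Edinburgh | 2 ; Izmir | 2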